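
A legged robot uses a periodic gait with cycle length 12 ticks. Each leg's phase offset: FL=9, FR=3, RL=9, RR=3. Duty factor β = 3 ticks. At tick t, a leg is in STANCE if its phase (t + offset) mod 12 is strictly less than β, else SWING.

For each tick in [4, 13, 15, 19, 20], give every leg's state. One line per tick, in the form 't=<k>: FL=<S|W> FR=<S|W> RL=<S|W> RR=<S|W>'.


t=4: phase=(1,7,1,7) vs β=3 → FL=S FR=W RL=S RR=W
t=13: phase=(10,4,10,4) vs β=3 → FL=W FR=W RL=W RR=W
t=15: phase=(0,6,0,6) vs β=3 → FL=S FR=W RL=S RR=W
t=19: phase=(4,10,4,10) vs β=3 → FL=W FR=W RL=W RR=W
t=20: phase=(5,11,5,11) vs β=3 → FL=W FR=W RL=W RR=W

t=4: FL=S FR=W RL=S RR=W
t=13: FL=W FR=W RL=W RR=W
t=15: FL=S FR=W RL=S RR=W
t=19: FL=W FR=W RL=W RR=W
t=20: FL=W FR=W RL=W RR=W


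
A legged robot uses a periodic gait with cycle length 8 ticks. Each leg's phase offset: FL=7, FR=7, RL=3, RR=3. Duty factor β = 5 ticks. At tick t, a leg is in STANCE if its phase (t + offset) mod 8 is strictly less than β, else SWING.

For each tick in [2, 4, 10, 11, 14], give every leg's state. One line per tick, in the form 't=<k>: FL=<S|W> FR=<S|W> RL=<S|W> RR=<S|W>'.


t=2: FL=S FR=S RL=W RR=W
t=4: FL=S FR=S RL=W RR=W
t=10: FL=S FR=S RL=W RR=W
t=11: FL=S FR=S RL=W RR=W
t=14: FL=W FR=W RL=S RR=S

t=2: phase=(1,1,5,5) vs β=5 → FL=S FR=S RL=W RR=W
t=4: phase=(3,3,7,7) vs β=5 → FL=S FR=S RL=W RR=W
t=10: phase=(1,1,5,5) vs β=5 → FL=S FR=S RL=W RR=W
t=11: phase=(2,2,6,6) vs β=5 → FL=S FR=S RL=W RR=W
t=14: phase=(5,5,1,1) vs β=5 → FL=W FR=W RL=S RR=S


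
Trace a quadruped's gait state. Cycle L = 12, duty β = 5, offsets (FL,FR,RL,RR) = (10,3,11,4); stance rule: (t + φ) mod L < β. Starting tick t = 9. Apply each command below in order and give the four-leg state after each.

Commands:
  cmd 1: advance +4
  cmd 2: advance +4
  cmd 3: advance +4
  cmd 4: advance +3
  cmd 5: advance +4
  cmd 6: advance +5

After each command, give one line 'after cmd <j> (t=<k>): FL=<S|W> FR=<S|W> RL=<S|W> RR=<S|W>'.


after cmd 1 (t=13): FL=W FR=S RL=S RR=W
after cmd 2 (t=17): FL=S FR=W RL=S RR=W
after cmd 3 (t=21): FL=W FR=S RL=W RR=S
after cmd 4 (t=24): FL=W FR=S RL=W RR=S
after cmd 5 (t=28): FL=S FR=W RL=S RR=W
after cmd 6 (t=33): FL=W FR=S RL=W RR=S

start t=9: FL=W FR=S RL=W RR=S
cmd 1: advance +4 → t=13, phase=(11,4,0,5) → FL=W FR=S RL=S RR=W
cmd 2: advance +4 → t=17, phase=(3,8,4,9) → FL=S FR=W RL=S RR=W
cmd 3: advance +4 → t=21, phase=(7,0,8,1) → FL=W FR=S RL=W RR=S
cmd 4: advance +3 → t=24, phase=(10,3,11,4) → FL=W FR=S RL=W RR=S
cmd 5: advance +4 → t=28, phase=(2,7,3,8) → FL=S FR=W RL=S RR=W
cmd 6: advance +5 → t=33, phase=(7,0,8,1) → FL=W FR=S RL=W RR=S


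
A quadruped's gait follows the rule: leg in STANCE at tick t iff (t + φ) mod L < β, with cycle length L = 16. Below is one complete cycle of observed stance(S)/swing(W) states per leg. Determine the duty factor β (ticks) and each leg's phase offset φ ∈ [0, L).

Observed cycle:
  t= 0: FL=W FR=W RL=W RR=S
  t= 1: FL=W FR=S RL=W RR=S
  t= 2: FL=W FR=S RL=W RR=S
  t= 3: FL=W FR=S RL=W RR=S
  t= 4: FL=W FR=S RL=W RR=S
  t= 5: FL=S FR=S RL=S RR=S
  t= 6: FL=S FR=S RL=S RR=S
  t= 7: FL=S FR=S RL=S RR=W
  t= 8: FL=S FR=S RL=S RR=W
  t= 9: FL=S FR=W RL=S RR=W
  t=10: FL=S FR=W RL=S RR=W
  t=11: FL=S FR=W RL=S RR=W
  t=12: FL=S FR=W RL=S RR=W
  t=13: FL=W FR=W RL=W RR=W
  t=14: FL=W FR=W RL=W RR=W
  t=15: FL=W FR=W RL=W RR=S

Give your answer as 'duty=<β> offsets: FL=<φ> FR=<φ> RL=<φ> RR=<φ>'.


duty=8 offsets: FL=11 FR=15 RL=11 RR=1

duty β = stance ticks per leg = 8
FL: stance ticks = 8; W→S at t=5 → φ=11
FR: stance ticks = 8; W→S at t=1 → φ=15
RL: stance ticks = 8; W→S at t=5 → φ=11
RR: stance ticks = 8; W→S at t=15 → φ=1


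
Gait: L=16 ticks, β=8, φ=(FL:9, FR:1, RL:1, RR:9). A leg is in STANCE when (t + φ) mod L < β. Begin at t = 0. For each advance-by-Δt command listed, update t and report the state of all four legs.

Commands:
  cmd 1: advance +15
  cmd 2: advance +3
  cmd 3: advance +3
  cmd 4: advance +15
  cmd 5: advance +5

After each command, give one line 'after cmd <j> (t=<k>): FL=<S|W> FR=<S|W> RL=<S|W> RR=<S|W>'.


start t=0: FL=W FR=S RL=S RR=W
cmd 1: advance +15 → t=15, phase=(8,0,0,8) → FL=W FR=S RL=S RR=W
cmd 2: advance +3 → t=18, phase=(11,3,3,11) → FL=W FR=S RL=S RR=W
cmd 3: advance +3 → t=21, phase=(14,6,6,14) → FL=W FR=S RL=S RR=W
cmd 4: advance +15 → t=36, phase=(13,5,5,13) → FL=W FR=S RL=S RR=W
cmd 5: advance +5 → t=41, phase=(2,10,10,2) → FL=S FR=W RL=W RR=S

after cmd 1 (t=15): FL=W FR=S RL=S RR=W
after cmd 2 (t=18): FL=W FR=S RL=S RR=W
after cmd 3 (t=21): FL=W FR=S RL=S RR=W
after cmd 4 (t=36): FL=W FR=S RL=S RR=W
after cmd 5 (t=41): FL=S FR=W RL=W RR=S


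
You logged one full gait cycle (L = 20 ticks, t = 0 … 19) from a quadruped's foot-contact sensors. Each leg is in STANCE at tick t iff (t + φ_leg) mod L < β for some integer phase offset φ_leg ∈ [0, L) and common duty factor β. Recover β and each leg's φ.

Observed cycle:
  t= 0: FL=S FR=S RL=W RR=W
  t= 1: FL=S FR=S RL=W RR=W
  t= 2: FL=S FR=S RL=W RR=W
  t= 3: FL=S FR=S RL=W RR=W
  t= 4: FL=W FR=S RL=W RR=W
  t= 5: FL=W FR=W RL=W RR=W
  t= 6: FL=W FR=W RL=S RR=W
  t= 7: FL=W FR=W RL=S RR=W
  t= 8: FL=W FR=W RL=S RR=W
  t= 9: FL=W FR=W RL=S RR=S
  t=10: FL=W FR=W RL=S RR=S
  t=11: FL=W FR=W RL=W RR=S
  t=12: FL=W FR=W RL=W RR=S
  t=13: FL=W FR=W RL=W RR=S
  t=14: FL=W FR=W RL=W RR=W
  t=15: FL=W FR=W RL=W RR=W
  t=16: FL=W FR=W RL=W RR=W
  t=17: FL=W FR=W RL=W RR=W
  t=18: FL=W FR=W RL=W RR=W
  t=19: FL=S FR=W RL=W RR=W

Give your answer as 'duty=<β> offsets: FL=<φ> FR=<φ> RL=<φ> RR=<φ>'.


duty=5 offsets: FL=1 FR=0 RL=14 RR=11

duty β = stance ticks per leg = 5
FL: stance ticks = 5; W→S at t=19 → φ=1
FR: stance ticks = 5; W→S at t=0 → φ=0
RL: stance ticks = 5; W→S at t=6 → φ=14
RR: stance ticks = 5; W→S at t=9 → φ=11


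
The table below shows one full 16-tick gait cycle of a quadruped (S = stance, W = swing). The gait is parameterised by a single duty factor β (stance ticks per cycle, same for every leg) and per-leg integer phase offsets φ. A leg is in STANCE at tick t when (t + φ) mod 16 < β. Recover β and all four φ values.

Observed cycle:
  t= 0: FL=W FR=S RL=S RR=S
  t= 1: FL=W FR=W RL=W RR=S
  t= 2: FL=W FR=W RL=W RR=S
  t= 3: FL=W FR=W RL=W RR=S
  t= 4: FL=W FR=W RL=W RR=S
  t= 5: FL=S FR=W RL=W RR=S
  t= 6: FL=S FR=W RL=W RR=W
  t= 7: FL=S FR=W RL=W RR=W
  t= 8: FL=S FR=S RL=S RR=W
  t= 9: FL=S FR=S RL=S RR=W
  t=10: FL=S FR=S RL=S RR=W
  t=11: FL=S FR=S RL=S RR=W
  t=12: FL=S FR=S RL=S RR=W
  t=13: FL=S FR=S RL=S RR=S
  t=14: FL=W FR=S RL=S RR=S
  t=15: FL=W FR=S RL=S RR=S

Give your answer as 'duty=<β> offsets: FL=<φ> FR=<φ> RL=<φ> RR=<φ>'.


duty=9 offsets: FL=11 FR=8 RL=8 RR=3

duty β = stance ticks per leg = 9
FL: stance ticks = 9; W→S at t=5 → φ=11
FR: stance ticks = 9; W→S at t=8 → φ=8
RL: stance ticks = 9; W→S at t=8 → φ=8
RR: stance ticks = 9; W→S at t=13 → φ=3


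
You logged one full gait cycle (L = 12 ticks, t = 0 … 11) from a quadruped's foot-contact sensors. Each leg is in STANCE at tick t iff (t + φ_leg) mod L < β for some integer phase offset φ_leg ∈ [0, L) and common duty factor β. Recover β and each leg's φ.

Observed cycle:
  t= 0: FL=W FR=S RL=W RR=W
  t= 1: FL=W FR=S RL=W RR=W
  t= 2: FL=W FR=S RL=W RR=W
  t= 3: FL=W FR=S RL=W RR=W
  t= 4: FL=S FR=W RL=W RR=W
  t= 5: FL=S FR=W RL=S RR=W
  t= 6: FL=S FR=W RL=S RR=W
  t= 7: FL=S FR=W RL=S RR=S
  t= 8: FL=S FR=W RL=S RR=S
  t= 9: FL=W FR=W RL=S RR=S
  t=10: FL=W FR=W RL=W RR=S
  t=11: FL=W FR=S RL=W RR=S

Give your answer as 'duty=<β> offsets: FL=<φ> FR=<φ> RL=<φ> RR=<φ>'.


duty=5 offsets: FL=8 FR=1 RL=7 RR=5

duty β = stance ticks per leg = 5
FL: stance ticks = 5; W→S at t=4 → φ=8
FR: stance ticks = 5; W→S at t=11 → φ=1
RL: stance ticks = 5; W→S at t=5 → φ=7
RR: stance ticks = 5; W→S at t=7 → φ=5


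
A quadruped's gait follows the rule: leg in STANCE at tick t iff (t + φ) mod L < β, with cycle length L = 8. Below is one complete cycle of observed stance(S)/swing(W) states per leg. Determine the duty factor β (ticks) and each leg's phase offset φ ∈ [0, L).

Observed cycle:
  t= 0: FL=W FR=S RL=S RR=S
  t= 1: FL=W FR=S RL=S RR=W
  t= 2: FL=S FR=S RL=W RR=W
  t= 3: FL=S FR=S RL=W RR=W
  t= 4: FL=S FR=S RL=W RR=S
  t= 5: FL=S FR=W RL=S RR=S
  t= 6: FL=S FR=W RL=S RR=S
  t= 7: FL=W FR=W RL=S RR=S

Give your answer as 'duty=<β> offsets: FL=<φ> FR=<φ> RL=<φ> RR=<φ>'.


duty β = stance ticks per leg = 5
FL: stance ticks = 5; W→S at t=2 → φ=6
FR: stance ticks = 5; W→S at t=0 → φ=0
RL: stance ticks = 5; W→S at t=5 → φ=3
RR: stance ticks = 5; W→S at t=4 → φ=4

duty=5 offsets: FL=6 FR=0 RL=3 RR=4


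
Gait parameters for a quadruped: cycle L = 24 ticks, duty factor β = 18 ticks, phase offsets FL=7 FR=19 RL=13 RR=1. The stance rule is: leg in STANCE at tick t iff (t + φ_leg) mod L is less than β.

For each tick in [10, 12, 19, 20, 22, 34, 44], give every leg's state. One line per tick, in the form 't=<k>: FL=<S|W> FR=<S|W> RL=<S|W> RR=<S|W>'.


t=10: phase=(17,5,23,11) vs β=18 → FL=S FR=S RL=W RR=S
t=12: phase=(19,7,1,13) vs β=18 → FL=W FR=S RL=S RR=S
t=19: phase=(2,14,8,20) vs β=18 → FL=S FR=S RL=S RR=W
t=20: phase=(3,15,9,21) vs β=18 → FL=S FR=S RL=S RR=W
t=22: phase=(5,17,11,23) vs β=18 → FL=S FR=S RL=S RR=W
t=34: phase=(17,5,23,11) vs β=18 → FL=S FR=S RL=W RR=S
t=44: phase=(3,15,9,21) vs β=18 → FL=S FR=S RL=S RR=W

t=10: FL=S FR=S RL=W RR=S
t=12: FL=W FR=S RL=S RR=S
t=19: FL=S FR=S RL=S RR=W
t=20: FL=S FR=S RL=S RR=W
t=22: FL=S FR=S RL=S RR=W
t=34: FL=S FR=S RL=W RR=S
t=44: FL=S FR=S RL=S RR=W


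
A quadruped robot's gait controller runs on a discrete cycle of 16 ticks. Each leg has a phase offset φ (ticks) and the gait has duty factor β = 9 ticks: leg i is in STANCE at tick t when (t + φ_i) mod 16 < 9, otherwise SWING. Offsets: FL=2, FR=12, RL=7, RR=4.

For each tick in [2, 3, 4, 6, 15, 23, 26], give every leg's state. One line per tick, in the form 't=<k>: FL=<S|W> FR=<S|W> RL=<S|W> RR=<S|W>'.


t=2: phase=(4,14,9,6) vs β=9 → FL=S FR=W RL=W RR=S
t=3: phase=(5,15,10,7) vs β=9 → FL=S FR=W RL=W RR=S
t=4: phase=(6,0,11,8) vs β=9 → FL=S FR=S RL=W RR=S
t=6: phase=(8,2,13,10) vs β=9 → FL=S FR=S RL=W RR=W
t=15: phase=(1,11,6,3) vs β=9 → FL=S FR=W RL=S RR=S
t=23: phase=(9,3,14,11) vs β=9 → FL=W FR=S RL=W RR=W
t=26: phase=(12,6,1,14) vs β=9 → FL=W FR=S RL=S RR=W

t=2: FL=S FR=W RL=W RR=S
t=3: FL=S FR=W RL=W RR=S
t=4: FL=S FR=S RL=W RR=S
t=6: FL=S FR=S RL=W RR=W
t=15: FL=S FR=W RL=S RR=S
t=23: FL=W FR=S RL=W RR=W
t=26: FL=W FR=S RL=S RR=W


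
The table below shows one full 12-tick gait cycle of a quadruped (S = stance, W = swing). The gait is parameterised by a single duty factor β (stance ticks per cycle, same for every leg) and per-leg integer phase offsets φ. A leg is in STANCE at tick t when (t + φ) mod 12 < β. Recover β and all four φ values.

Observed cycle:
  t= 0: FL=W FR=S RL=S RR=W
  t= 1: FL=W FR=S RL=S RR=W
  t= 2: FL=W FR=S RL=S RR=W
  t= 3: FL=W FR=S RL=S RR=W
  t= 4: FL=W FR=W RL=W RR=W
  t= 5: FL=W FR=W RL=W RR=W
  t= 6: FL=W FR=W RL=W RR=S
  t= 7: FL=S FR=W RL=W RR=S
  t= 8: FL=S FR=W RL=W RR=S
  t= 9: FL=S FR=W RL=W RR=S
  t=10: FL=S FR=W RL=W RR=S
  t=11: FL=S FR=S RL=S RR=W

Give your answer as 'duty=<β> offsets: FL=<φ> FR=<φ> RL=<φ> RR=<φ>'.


duty=5 offsets: FL=5 FR=1 RL=1 RR=6

duty β = stance ticks per leg = 5
FL: stance ticks = 5; W→S at t=7 → φ=5
FR: stance ticks = 5; W→S at t=11 → φ=1
RL: stance ticks = 5; W→S at t=11 → φ=1
RR: stance ticks = 5; W→S at t=6 → φ=6


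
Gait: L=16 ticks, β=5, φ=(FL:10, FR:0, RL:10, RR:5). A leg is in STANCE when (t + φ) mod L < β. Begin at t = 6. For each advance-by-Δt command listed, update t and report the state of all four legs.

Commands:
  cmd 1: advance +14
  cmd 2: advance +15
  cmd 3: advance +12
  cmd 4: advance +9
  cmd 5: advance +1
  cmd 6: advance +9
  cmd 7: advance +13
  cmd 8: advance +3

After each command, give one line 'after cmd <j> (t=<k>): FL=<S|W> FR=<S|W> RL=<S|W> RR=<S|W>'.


after cmd 1 (t=20): FL=W FR=S RL=W RR=W
after cmd 2 (t=35): FL=W FR=S RL=W RR=W
after cmd 3 (t=47): FL=W FR=W RL=W RR=S
after cmd 4 (t=56): FL=S FR=W RL=S RR=W
after cmd 5 (t=57): FL=S FR=W RL=S RR=W
after cmd 6 (t=66): FL=W FR=S RL=W RR=W
after cmd 7 (t=79): FL=W FR=W RL=W RR=S
after cmd 8 (t=82): FL=W FR=S RL=W RR=W

start t=6: FL=S FR=W RL=S RR=W
cmd 1: advance +14 → t=20, phase=(14,4,14,9) → FL=W FR=S RL=W RR=W
cmd 2: advance +15 → t=35, phase=(13,3,13,8) → FL=W FR=S RL=W RR=W
cmd 3: advance +12 → t=47, phase=(9,15,9,4) → FL=W FR=W RL=W RR=S
cmd 4: advance +9 → t=56, phase=(2,8,2,13) → FL=S FR=W RL=S RR=W
cmd 5: advance +1 → t=57, phase=(3,9,3,14) → FL=S FR=W RL=S RR=W
cmd 6: advance +9 → t=66, phase=(12,2,12,7) → FL=W FR=S RL=W RR=W
cmd 7: advance +13 → t=79, phase=(9,15,9,4) → FL=W FR=W RL=W RR=S
cmd 8: advance +3 → t=82, phase=(12,2,12,7) → FL=W FR=S RL=W RR=W


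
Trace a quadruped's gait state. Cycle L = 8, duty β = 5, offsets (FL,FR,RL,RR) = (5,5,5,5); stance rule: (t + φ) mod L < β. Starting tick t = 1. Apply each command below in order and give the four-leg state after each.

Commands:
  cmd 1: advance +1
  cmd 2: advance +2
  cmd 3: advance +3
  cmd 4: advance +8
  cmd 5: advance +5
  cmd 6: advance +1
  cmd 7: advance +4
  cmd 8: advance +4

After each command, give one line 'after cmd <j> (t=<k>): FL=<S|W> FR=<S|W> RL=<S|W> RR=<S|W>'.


start t=1: FL=W FR=W RL=W RR=W
cmd 1: advance +1 → t=2, phase=(7,7,7,7) → FL=W FR=W RL=W RR=W
cmd 2: advance +2 → t=4, phase=(1,1,1,1) → FL=S FR=S RL=S RR=S
cmd 3: advance +3 → t=7, phase=(4,4,4,4) → FL=S FR=S RL=S RR=S
cmd 4: advance +8 → t=15, phase=(4,4,4,4) → FL=S FR=S RL=S RR=S
cmd 5: advance +5 → t=20, phase=(1,1,1,1) → FL=S FR=S RL=S RR=S
cmd 6: advance +1 → t=21, phase=(2,2,2,2) → FL=S FR=S RL=S RR=S
cmd 7: advance +4 → t=25, phase=(6,6,6,6) → FL=W FR=W RL=W RR=W
cmd 8: advance +4 → t=29, phase=(2,2,2,2) → FL=S FR=S RL=S RR=S

after cmd 1 (t=2): FL=W FR=W RL=W RR=W
after cmd 2 (t=4): FL=S FR=S RL=S RR=S
after cmd 3 (t=7): FL=S FR=S RL=S RR=S
after cmd 4 (t=15): FL=S FR=S RL=S RR=S
after cmd 5 (t=20): FL=S FR=S RL=S RR=S
after cmd 6 (t=21): FL=S FR=S RL=S RR=S
after cmd 7 (t=25): FL=W FR=W RL=W RR=W
after cmd 8 (t=29): FL=S FR=S RL=S RR=S


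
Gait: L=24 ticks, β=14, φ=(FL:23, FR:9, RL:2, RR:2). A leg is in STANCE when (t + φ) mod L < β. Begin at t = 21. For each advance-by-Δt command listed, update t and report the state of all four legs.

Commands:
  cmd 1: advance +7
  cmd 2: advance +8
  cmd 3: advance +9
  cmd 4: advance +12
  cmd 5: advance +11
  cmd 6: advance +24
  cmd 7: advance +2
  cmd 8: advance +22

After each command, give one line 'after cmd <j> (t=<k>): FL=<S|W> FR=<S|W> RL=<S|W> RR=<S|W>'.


start t=21: FL=W FR=S RL=W RR=W
cmd 1: advance +7 → t=28, phase=(3,13,6,6) → FL=S FR=S RL=S RR=S
cmd 2: advance +8 → t=36, phase=(11,21,14,14) → FL=S FR=W RL=W RR=W
cmd 3: advance +9 → t=45, phase=(20,6,23,23) → FL=W FR=S RL=W RR=W
cmd 4: advance +12 → t=57, phase=(8,18,11,11) → FL=S FR=W RL=S RR=S
cmd 5: advance +11 → t=68, phase=(19,5,22,22) → FL=W FR=S RL=W RR=W
cmd 6: advance +24 → t=92, phase=(19,5,22,22) → FL=W FR=S RL=W RR=W
cmd 7: advance +2 → t=94, phase=(21,7,0,0) → FL=W FR=S RL=S RR=S
cmd 8: advance +22 → t=116, phase=(19,5,22,22) → FL=W FR=S RL=W RR=W

after cmd 1 (t=28): FL=S FR=S RL=S RR=S
after cmd 2 (t=36): FL=S FR=W RL=W RR=W
after cmd 3 (t=45): FL=W FR=S RL=W RR=W
after cmd 4 (t=57): FL=S FR=W RL=S RR=S
after cmd 5 (t=68): FL=W FR=S RL=W RR=W
after cmd 6 (t=92): FL=W FR=S RL=W RR=W
after cmd 7 (t=94): FL=W FR=S RL=S RR=S
after cmd 8 (t=116): FL=W FR=S RL=W RR=W


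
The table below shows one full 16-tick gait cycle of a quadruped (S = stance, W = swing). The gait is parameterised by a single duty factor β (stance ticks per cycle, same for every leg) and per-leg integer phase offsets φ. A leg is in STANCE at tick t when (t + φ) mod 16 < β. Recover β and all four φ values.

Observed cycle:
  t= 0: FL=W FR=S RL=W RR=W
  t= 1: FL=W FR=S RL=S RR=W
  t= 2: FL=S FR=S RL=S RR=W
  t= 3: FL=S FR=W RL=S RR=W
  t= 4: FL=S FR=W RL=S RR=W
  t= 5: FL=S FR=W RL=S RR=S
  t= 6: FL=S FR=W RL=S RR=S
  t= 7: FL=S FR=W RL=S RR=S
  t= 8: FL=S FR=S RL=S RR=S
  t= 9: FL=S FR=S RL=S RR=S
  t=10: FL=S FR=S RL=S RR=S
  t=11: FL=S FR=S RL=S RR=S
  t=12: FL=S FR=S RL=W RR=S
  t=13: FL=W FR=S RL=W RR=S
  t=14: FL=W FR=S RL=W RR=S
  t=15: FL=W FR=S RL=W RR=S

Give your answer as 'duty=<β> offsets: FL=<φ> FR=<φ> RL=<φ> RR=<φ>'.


duty=11 offsets: FL=14 FR=8 RL=15 RR=11

duty β = stance ticks per leg = 11
FL: stance ticks = 11; W→S at t=2 → φ=14
FR: stance ticks = 11; W→S at t=8 → φ=8
RL: stance ticks = 11; W→S at t=1 → φ=15
RR: stance ticks = 11; W→S at t=5 → φ=11


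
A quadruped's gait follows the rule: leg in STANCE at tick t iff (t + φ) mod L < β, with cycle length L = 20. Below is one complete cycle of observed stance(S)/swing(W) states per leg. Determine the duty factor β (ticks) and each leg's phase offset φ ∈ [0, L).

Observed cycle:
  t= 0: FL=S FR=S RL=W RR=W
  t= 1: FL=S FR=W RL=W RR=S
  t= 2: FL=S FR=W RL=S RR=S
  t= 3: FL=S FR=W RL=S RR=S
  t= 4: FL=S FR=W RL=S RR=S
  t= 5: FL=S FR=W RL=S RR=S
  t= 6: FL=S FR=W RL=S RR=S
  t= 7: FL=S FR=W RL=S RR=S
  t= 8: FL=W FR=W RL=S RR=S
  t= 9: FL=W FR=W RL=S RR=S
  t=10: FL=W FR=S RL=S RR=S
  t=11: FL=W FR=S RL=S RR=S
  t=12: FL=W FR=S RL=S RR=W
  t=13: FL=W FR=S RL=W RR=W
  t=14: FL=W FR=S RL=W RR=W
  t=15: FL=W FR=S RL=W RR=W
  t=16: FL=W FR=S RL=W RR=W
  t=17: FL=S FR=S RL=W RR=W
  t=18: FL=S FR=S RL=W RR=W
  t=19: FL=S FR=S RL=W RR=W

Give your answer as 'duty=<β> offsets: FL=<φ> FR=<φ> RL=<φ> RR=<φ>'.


duty β = stance ticks per leg = 11
FL: stance ticks = 11; W→S at t=17 → φ=3
FR: stance ticks = 11; W→S at t=10 → φ=10
RL: stance ticks = 11; W→S at t=2 → φ=18
RR: stance ticks = 11; W→S at t=1 → φ=19

duty=11 offsets: FL=3 FR=10 RL=18 RR=19


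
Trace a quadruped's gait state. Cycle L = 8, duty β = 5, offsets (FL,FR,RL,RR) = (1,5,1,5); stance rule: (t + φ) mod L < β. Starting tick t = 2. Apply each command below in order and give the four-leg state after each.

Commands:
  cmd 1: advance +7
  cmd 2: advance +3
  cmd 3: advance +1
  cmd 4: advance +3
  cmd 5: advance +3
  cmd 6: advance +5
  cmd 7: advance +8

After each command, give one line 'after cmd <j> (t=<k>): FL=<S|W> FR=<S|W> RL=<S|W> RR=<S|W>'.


after cmd 1 (t=9): FL=S FR=W RL=S RR=W
after cmd 2 (t=12): FL=W FR=S RL=W RR=S
after cmd 3 (t=13): FL=W FR=S RL=W RR=S
after cmd 4 (t=16): FL=S FR=W RL=S RR=W
after cmd 5 (t=19): FL=S FR=S RL=S RR=S
after cmd 6 (t=24): FL=S FR=W RL=S RR=W
after cmd 7 (t=32): FL=S FR=W RL=S RR=W

start t=2: FL=S FR=W RL=S RR=W
cmd 1: advance +7 → t=9, phase=(2,6,2,6) → FL=S FR=W RL=S RR=W
cmd 2: advance +3 → t=12, phase=(5,1,5,1) → FL=W FR=S RL=W RR=S
cmd 3: advance +1 → t=13, phase=(6,2,6,2) → FL=W FR=S RL=W RR=S
cmd 4: advance +3 → t=16, phase=(1,5,1,5) → FL=S FR=W RL=S RR=W
cmd 5: advance +3 → t=19, phase=(4,0,4,0) → FL=S FR=S RL=S RR=S
cmd 6: advance +5 → t=24, phase=(1,5,1,5) → FL=S FR=W RL=S RR=W
cmd 7: advance +8 → t=32, phase=(1,5,1,5) → FL=S FR=W RL=S RR=W


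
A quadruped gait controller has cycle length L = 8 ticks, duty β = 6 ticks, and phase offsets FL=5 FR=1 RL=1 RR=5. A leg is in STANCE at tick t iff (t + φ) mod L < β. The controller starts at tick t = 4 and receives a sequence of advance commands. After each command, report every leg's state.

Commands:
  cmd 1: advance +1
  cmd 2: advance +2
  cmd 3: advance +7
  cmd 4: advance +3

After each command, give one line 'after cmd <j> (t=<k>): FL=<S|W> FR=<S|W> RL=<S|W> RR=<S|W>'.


start t=4: FL=S FR=S RL=S RR=S
cmd 1: advance +1 → t=5, phase=(2,6,6,2) → FL=S FR=W RL=W RR=S
cmd 2: advance +2 → t=7, phase=(4,0,0,4) → FL=S FR=S RL=S RR=S
cmd 3: advance +7 → t=14, phase=(3,7,7,3) → FL=S FR=W RL=W RR=S
cmd 4: advance +3 → t=17, phase=(6,2,2,6) → FL=W FR=S RL=S RR=W

after cmd 1 (t=5): FL=S FR=W RL=W RR=S
after cmd 2 (t=7): FL=S FR=S RL=S RR=S
after cmd 3 (t=14): FL=S FR=W RL=W RR=S
after cmd 4 (t=17): FL=W FR=S RL=S RR=W


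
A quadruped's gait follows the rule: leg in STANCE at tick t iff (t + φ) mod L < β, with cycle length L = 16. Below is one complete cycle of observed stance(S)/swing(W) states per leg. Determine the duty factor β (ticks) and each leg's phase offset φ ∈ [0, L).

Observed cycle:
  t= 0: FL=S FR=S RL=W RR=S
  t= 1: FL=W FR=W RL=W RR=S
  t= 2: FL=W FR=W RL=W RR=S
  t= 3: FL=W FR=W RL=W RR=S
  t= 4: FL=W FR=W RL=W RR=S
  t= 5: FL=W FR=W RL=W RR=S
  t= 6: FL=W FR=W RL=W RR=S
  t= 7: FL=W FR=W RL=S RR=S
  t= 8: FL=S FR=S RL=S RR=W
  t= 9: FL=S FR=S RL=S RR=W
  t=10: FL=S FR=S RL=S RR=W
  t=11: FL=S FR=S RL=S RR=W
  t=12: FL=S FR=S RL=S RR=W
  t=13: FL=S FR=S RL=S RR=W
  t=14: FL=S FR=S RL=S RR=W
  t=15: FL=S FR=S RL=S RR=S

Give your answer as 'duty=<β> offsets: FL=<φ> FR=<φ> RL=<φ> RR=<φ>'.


duty β = stance ticks per leg = 9
FL: stance ticks = 9; W→S at t=8 → φ=8
FR: stance ticks = 9; W→S at t=8 → φ=8
RL: stance ticks = 9; W→S at t=7 → φ=9
RR: stance ticks = 9; W→S at t=15 → φ=1

duty=9 offsets: FL=8 FR=8 RL=9 RR=1


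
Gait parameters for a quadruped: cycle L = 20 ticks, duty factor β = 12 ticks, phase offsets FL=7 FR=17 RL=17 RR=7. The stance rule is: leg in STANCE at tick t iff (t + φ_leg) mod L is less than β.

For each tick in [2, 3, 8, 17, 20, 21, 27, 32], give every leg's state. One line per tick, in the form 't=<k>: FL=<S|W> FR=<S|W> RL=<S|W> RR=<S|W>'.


t=2: FL=S FR=W RL=W RR=S
t=3: FL=S FR=S RL=S RR=S
t=8: FL=W FR=S RL=S RR=W
t=17: FL=S FR=W RL=W RR=S
t=20: FL=S FR=W RL=W RR=S
t=21: FL=S FR=W RL=W RR=S
t=27: FL=W FR=S RL=S RR=W
t=32: FL=W FR=S RL=S RR=W

t=2: phase=(9,19,19,9) vs β=12 → FL=S FR=W RL=W RR=S
t=3: phase=(10,0,0,10) vs β=12 → FL=S FR=S RL=S RR=S
t=8: phase=(15,5,5,15) vs β=12 → FL=W FR=S RL=S RR=W
t=17: phase=(4,14,14,4) vs β=12 → FL=S FR=W RL=W RR=S
t=20: phase=(7,17,17,7) vs β=12 → FL=S FR=W RL=W RR=S
t=21: phase=(8,18,18,8) vs β=12 → FL=S FR=W RL=W RR=S
t=27: phase=(14,4,4,14) vs β=12 → FL=W FR=S RL=S RR=W
t=32: phase=(19,9,9,19) vs β=12 → FL=W FR=S RL=S RR=W


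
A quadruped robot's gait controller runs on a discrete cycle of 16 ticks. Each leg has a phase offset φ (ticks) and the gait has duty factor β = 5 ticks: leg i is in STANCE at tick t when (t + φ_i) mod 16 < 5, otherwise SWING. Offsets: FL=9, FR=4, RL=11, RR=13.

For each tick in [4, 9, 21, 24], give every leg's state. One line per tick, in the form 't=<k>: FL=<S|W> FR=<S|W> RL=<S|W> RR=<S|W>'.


t=4: phase=(13,8,15,1) vs β=5 → FL=W FR=W RL=W RR=S
t=9: phase=(2,13,4,6) vs β=5 → FL=S FR=W RL=S RR=W
t=21: phase=(14,9,0,2) vs β=5 → FL=W FR=W RL=S RR=S
t=24: phase=(1,12,3,5) vs β=5 → FL=S FR=W RL=S RR=W

t=4: FL=W FR=W RL=W RR=S
t=9: FL=S FR=W RL=S RR=W
t=21: FL=W FR=W RL=S RR=S
t=24: FL=S FR=W RL=S RR=W


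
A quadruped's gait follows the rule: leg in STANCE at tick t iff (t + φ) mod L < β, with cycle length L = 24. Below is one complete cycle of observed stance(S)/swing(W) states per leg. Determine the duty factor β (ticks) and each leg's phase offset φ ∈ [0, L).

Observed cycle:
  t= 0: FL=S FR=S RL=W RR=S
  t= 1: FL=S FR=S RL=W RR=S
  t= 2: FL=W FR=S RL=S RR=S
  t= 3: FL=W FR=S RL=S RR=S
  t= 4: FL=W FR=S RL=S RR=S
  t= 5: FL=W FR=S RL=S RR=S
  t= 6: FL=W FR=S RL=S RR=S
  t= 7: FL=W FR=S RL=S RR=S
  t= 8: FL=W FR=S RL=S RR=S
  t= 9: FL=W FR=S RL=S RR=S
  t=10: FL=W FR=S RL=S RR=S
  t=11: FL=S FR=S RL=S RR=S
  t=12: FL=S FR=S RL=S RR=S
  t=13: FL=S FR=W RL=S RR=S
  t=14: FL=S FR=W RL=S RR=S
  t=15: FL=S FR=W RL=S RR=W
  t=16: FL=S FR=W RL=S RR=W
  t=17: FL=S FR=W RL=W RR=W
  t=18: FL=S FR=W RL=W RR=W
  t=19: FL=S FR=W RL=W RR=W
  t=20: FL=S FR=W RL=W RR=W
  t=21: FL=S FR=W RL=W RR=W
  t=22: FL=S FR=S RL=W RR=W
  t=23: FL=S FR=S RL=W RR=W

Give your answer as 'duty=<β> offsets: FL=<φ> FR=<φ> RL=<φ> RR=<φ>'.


duty=15 offsets: FL=13 FR=2 RL=22 RR=0

duty β = stance ticks per leg = 15
FL: stance ticks = 15; W→S at t=11 → φ=13
FR: stance ticks = 15; W→S at t=22 → φ=2
RL: stance ticks = 15; W→S at t=2 → φ=22
RR: stance ticks = 15; W→S at t=0 → φ=0


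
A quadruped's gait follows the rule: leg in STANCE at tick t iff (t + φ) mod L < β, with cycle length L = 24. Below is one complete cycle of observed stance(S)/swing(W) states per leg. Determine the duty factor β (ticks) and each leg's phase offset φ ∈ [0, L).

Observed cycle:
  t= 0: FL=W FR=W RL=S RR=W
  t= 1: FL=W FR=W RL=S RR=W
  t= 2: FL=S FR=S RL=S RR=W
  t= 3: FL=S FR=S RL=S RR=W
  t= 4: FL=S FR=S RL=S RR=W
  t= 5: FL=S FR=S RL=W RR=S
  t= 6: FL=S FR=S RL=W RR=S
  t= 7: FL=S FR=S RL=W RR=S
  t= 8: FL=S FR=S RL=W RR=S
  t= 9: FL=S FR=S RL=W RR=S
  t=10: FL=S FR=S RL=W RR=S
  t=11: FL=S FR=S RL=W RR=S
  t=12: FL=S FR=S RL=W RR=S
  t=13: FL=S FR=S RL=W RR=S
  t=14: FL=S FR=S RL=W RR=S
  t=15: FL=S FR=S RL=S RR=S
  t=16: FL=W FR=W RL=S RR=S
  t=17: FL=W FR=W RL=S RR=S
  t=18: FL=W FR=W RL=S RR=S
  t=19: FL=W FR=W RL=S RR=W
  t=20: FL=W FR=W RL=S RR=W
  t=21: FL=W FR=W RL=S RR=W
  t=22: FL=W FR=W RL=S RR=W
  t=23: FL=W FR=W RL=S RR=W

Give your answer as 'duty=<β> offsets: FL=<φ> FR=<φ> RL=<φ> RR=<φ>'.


duty=14 offsets: FL=22 FR=22 RL=9 RR=19

duty β = stance ticks per leg = 14
FL: stance ticks = 14; W→S at t=2 → φ=22
FR: stance ticks = 14; W→S at t=2 → φ=22
RL: stance ticks = 14; W→S at t=15 → φ=9
RR: stance ticks = 14; W→S at t=5 → φ=19


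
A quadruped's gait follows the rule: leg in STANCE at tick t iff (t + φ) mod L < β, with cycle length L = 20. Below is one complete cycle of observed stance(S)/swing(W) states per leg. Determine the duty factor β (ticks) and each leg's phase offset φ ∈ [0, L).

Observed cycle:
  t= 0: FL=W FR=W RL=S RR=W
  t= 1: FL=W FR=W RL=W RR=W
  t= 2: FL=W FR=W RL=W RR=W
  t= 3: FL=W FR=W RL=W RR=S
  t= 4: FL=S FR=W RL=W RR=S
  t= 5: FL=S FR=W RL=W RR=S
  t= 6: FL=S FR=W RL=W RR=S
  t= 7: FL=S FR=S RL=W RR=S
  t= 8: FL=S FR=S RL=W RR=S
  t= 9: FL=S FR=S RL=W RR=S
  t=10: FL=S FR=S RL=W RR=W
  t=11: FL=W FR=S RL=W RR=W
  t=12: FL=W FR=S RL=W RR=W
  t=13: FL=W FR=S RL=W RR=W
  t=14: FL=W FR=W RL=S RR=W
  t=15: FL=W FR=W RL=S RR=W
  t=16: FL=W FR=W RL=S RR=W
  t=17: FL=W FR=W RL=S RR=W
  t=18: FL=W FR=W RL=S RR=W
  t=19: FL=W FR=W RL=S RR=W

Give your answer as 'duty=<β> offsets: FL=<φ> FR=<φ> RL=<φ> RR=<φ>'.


duty β = stance ticks per leg = 7
FL: stance ticks = 7; W→S at t=4 → φ=16
FR: stance ticks = 7; W→S at t=7 → φ=13
RL: stance ticks = 7; W→S at t=14 → φ=6
RR: stance ticks = 7; W→S at t=3 → φ=17

duty=7 offsets: FL=16 FR=13 RL=6 RR=17


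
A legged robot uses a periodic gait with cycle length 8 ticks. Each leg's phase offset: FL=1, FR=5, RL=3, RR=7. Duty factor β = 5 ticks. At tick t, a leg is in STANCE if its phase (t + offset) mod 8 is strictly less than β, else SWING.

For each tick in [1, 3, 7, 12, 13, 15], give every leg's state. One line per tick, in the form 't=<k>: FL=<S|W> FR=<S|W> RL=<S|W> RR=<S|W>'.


t=1: phase=(2,6,4,0) vs β=5 → FL=S FR=W RL=S RR=S
t=3: phase=(4,0,6,2) vs β=5 → FL=S FR=S RL=W RR=S
t=7: phase=(0,4,2,6) vs β=5 → FL=S FR=S RL=S RR=W
t=12: phase=(5,1,7,3) vs β=5 → FL=W FR=S RL=W RR=S
t=13: phase=(6,2,0,4) vs β=5 → FL=W FR=S RL=S RR=S
t=15: phase=(0,4,2,6) vs β=5 → FL=S FR=S RL=S RR=W

t=1: FL=S FR=W RL=S RR=S
t=3: FL=S FR=S RL=W RR=S
t=7: FL=S FR=S RL=S RR=W
t=12: FL=W FR=S RL=W RR=S
t=13: FL=W FR=S RL=S RR=S
t=15: FL=S FR=S RL=S RR=W


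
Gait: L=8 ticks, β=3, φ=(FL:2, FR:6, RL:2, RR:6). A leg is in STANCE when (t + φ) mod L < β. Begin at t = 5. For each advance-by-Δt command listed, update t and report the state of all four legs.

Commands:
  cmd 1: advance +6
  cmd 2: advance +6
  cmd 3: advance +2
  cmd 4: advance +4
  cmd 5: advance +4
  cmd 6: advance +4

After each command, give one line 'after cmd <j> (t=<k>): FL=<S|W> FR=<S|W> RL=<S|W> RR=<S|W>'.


start t=5: FL=W FR=W RL=W RR=W
cmd 1: advance +6 → t=11, phase=(5,1,5,1) → FL=W FR=S RL=W RR=S
cmd 2: advance +6 → t=17, phase=(3,7,3,7) → FL=W FR=W RL=W RR=W
cmd 3: advance +2 → t=19, phase=(5,1,5,1) → FL=W FR=S RL=W RR=S
cmd 4: advance +4 → t=23, phase=(1,5,1,5) → FL=S FR=W RL=S RR=W
cmd 5: advance +4 → t=27, phase=(5,1,5,1) → FL=W FR=S RL=W RR=S
cmd 6: advance +4 → t=31, phase=(1,5,1,5) → FL=S FR=W RL=S RR=W

after cmd 1 (t=11): FL=W FR=S RL=W RR=S
after cmd 2 (t=17): FL=W FR=W RL=W RR=W
after cmd 3 (t=19): FL=W FR=S RL=W RR=S
after cmd 4 (t=23): FL=S FR=W RL=S RR=W
after cmd 5 (t=27): FL=W FR=S RL=W RR=S
after cmd 6 (t=31): FL=S FR=W RL=S RR=W


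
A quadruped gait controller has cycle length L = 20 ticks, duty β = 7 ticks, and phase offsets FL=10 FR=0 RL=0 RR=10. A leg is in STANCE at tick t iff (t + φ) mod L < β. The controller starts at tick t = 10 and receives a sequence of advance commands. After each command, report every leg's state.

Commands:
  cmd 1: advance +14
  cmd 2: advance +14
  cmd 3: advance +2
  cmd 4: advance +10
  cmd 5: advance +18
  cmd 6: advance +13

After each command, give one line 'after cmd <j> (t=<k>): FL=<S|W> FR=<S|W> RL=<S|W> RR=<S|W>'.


start t=10: FL=S FR=W RL=W RR=S
cmd 1: advance +14 → t=24, phase=(14,4,4,14) → FL=W FR=S RL=S RR=W
cmd 2: advance +14 → t=38, phase=(8,18,18,8) → FL=W FR=W RL=W RR=W
cmd 3: advance +2 → t=40, phase=(10,0,0,10) → FL=W FR=S RL=S RR=W
cmd 4: advance +10 → t=50, phase=(0,10,10,0) → FL=S FR=W RL=W RR=S
cmd 5: advance +18 → t=68, phase=(18,8,8,18) → FL=W FR=W RL=W RR=W
cmd 6: advance +13 → t=81, phase=(11,1,1,11) → FL=W FR=S RL=S RR=W

after cmd 1 (t=24): FL=W FR=S RL=S RR=W
after cmd 2 (t=38): FL=W FR=W RL=W RR=W
after cmd 3 (t=40): FL=W FR=S RL=S RR=W
after cmd 4 (t=50): FL=S FR=W RL=W RR=S
after cmd 5 (t=68): FL=W FR=W RL=W RR=W
after cmd 6 (t=81): FL=W FR=S RL=S RR=W


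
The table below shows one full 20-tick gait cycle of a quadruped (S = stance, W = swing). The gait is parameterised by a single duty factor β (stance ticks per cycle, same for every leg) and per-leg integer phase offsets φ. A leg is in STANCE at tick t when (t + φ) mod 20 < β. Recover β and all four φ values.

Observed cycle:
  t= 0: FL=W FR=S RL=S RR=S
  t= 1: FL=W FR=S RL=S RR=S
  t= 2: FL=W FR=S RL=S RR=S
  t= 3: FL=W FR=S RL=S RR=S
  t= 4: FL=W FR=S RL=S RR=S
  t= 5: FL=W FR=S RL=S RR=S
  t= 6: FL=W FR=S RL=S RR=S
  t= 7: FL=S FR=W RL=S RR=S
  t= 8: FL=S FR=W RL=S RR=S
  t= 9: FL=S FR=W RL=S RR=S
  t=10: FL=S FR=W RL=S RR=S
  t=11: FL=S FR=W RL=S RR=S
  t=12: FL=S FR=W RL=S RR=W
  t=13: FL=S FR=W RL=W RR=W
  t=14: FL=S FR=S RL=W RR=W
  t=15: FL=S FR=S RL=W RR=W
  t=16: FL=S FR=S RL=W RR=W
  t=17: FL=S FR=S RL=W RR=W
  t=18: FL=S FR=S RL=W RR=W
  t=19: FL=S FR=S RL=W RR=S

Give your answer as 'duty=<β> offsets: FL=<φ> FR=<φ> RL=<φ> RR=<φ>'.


duty=13 offsets: FL=13 FR=6 RL=0 RR=1

duty β = stance ticks per leg = 13
FL: stance ticks = 13; W→S at t=7 → φ=13
FR: stance ticks = 13; W→S at t=14 → φ=6
RL: stance ticks = 13; W→S at t=0 → φ=0
RR: stance ticks = 13; W→S at t=19 → φ=1


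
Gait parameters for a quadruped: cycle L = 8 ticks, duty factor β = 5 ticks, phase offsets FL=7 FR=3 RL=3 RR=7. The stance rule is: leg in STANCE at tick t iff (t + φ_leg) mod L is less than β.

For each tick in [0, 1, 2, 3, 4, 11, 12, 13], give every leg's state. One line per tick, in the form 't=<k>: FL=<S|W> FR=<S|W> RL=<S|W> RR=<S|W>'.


t=0: FL=W FR=S RL=S RR=W
t=1: FL=S FR=S RL=S RR=S
t=2: FL=S FR=W RL=W RR=S
t=3: FL=S FR=W RL=W RR=S
t=4: FL=S FR=W RL=W RR=S
t=11: FL=S FR=W RL=W RR=S
t=12: FL=S FR=W RL=W RR=S
t=13: FL=S FR=S RL=S RR=S

t=0: phase=(7,3,3,7) vs β=5 → FL=W FR=S RL=S RR=W
t=1: phase=(0,4,4,0) vs β=5 → FL=S FR=S RL=S RR=S
t=2: phase=(1,5,5,1) vs β=5 → FL=S FR=W RL=W RR=S
t=3: phase=(2,6,6,2) vs β=5 → FL=S FR=W RL=W RR=S
t=4: phase=(3,7,7,3) vs β=5 → FL=S FR=W RL=W RR=S
t=11: phase=(2,6,6,2) vs β=5 → FL=S FR=W RL=W RR=S
t=12: phase=(3,7,7,3) vs β=5 → FL=S FR=W RL=W RR=S
t=13: phase=(4,0,0,4) vs β=5 → FL=S FR=S RL=S RR=S


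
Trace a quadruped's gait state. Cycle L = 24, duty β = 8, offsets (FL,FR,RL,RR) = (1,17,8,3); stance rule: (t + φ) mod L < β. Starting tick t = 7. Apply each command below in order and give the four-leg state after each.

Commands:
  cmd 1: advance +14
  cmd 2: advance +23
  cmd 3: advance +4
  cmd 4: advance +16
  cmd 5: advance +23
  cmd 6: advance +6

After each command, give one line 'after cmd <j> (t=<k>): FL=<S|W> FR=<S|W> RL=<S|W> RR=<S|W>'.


after cmd 1 (t=21): FL=W FR=W RL=S RR=S
after cmd 2 (t=44): FL=W FR=W RL=S RR=W
after cmd 3 (t=48): FL=S FR=W RL=W RR=S
after cmd 4 (t=64): FL=W FR=W RL=S RR=W
after cmd 5 (t=87): FL=W FR=W RL=W RR=W
after cmd 6 (t=93): FL=W FR=W RL=S RR=S

start t=7: FL=W FR=S RL=W RR=W
cmd 1: advance +14 → t=21, phase=(22,14,5,0) → FL=W FR=W RL=S RR=S
cmd 2: advance +23 → t=44, phase=(21,13,4,23) → FL=W FR=W RL=S RR=W
cmd 3: advance +4 → t=48, phase=(1,17,8,3) → FL=S FR=W RL=W RR=S
cmd 4: advance +16 → t=64, phase=(17,9,0,19) → FL=W FR=W RL=S RR=W
cmd 5: advance +23 → t=87, phase=(16,8,23,18) → FL=W FR=W RL=W RR=W
cmd 6: advance +6 → t=93, phase=(22,14,5,0) → FL=W FR=W RL=S RR=S


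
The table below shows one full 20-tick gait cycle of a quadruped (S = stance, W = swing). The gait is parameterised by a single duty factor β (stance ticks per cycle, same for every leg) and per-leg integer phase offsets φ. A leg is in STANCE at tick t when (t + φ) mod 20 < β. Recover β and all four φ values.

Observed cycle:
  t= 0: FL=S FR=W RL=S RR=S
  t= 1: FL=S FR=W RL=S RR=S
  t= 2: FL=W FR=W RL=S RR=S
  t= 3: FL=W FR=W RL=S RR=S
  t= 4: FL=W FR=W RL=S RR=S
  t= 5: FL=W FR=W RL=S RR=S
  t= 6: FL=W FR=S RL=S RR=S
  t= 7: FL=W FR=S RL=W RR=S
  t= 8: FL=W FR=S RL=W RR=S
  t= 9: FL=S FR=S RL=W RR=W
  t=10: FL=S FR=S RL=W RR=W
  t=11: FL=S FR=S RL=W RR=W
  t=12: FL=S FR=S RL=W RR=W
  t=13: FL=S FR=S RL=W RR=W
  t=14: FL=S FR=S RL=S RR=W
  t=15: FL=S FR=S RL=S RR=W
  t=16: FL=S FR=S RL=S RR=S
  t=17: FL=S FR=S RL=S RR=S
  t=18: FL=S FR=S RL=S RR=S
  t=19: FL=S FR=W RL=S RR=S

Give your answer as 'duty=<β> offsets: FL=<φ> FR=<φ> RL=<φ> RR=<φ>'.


duty=13 offsets: FL=11 FR=14 RL=6 RR=4

duty β = stance ticks per leg = 13
FL: stance ticks = 13; W→S at t=9 → φ=11
FR: stance ticks = 13; W→S at t=6 → φ=14
RL: stance ticks = 13; W→S at t=14 → φ=6
RR: stance ticks = 13; W→S at t=16 → φ=4


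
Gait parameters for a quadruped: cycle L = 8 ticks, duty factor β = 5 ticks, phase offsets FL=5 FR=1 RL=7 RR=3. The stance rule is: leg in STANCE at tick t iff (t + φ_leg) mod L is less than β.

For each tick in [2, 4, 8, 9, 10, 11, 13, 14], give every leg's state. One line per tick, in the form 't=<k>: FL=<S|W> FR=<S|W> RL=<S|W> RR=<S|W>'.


t=2: FL=W FR=S RL=S RR=W
t=4: FL=S FR=W RL=S RR=W
t=8: FL=W FR=S RL=W RR=S
t=9: FL=W FR=S RL=S RR=S
t=10: FL=W FR=S RL=S RR=W
t=11: FL=S FR=S RL=S RR=W
t=13: FL=S FR=W RL=S RR=S
t=14: FL=S FR=W RL=W RR=S

t=2: phase=(7,3,1,5) vs β=5 → FL=W FR=S RL=S RR=W
t=4: phase=(1,5,3,7) vs β=5 → FL=S FR=W RL=S RR=W
t=8: phase=(5,1,7,3) vs β=5 → FL=W FR=S RL=W RR=S
t=9: phase=(6,2,0,4) vs β=5 → FL=W FR=S RL=S RR=S
t=10: phase=(7,3,1,5) vs β=5 → FL=W FR=S RL=S RR=W
t=11: phase=(0,4,2,6) vs β=5 → FL=S FR=S RL=S RR=W
t=13: phase=(2,6,4,0) vs β=5 → FL=S FR=W RL=S RR=S
t=14: phase=(3,7,5,1) vs β=5 → FL=S FR=W RL=W RR=S


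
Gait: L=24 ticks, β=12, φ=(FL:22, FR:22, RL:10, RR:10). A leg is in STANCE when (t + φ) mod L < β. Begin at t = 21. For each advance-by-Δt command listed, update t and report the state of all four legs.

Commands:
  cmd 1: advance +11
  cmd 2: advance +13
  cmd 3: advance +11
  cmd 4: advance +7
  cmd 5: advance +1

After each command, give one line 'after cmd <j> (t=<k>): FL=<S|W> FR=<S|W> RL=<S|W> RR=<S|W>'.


after cmd 1 (t=32): FL=S FR=S RL=W RR=W
after cmd 2 (t=45): FL=W FR=W RL=S RR=S
after cmd 3 (t=56): FL=S FR=S RL=W RR=W
after cmd 4 (t=63): FL=W FR=W RL=S RR=S
after cmd 5 (t=64): FL=W FR=W RL=S RR=S

start t=21: FL=W FR=W RL=S RR=S
cmd 1: advance +11 → t=32, phase=(6,6,18,18) → FL=S FR=S RL=W RR=W
cmd 2: advance +13 → t=45, phase=(19,19,7,7) → FL=W FR=W RL=S RR=S
cmd 3: advance +11 → t=56, phase=(6,6,18,18) → FL=S FR=S RL=W RR=W
cmd 4: advance +7 → t=63, phase=(13,13,1,1) → FL=W FR=W RL=S RR=S
cmd 5: advance +1 → t=64, phase=(14,14,2,2) → FL=W FR=W RL=S RR=S


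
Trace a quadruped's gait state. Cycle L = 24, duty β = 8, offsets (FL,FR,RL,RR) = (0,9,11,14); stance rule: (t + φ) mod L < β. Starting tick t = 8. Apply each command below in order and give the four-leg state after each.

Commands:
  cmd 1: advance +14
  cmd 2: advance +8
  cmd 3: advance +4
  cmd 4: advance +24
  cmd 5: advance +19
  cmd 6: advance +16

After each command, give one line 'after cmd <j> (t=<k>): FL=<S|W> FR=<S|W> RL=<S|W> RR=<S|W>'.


start t=8: FL=W FR=W RL=W RR=W
cmd 1: advance +14 → t=22, phase=(22,7,9,12) → FL=W FR=S RL=W RR=W
cmd 2: advance +8 → t=30, phase=(6,15,17,20) → FL=S FR=W RL=W RR=W
cmd 3: advance +4 → t=34, phase=(10,19,21,0) → FL=W FR=W RL=W RR=S
cmd 4: advance +24 → t=58, phase=(10,19,21,0) → FL=W FR=W RL=W RR=S
cmd 5: advance +19 → t=77, phase=(5,14,16,19) → FL=S FR=W RL=W RR=W
cmd 6: advance +16 → t=93, phase=(21,6,8,11) → FL=W FR=S RL=W RR=W

after cmd 1 (t=22): FL=W FR=S RL=W RR=W
after cmd 2 (t=30): FL=S FR=W RL=W RR=W
after cmd 3 (t=34): FL=W FR=W RL=W RR=S
after cmd 4 (t=58): FL=W FR=W RL=W RR=S
after cmd 5 (t=77): FL=S FR=W RL=W RR=W
after cmd 6 (t=93): FL=W FR=S RL=W RR=W


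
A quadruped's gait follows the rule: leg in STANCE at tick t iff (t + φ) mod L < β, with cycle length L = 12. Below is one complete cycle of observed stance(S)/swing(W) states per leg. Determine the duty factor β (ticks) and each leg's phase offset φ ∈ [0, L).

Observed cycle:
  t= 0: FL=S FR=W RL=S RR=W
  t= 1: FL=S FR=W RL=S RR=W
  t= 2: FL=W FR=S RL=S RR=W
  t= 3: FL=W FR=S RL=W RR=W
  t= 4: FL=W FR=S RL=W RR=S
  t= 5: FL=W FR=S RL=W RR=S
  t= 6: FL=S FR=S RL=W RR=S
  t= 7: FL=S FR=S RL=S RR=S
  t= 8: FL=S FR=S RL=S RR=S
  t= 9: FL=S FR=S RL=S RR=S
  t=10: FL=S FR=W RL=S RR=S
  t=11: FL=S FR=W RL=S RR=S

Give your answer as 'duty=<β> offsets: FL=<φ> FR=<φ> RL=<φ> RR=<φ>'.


duty β = stance ticks per leg = 8
FL: stance ticks = 8; W→S at t=6 → φ=6
FR: stance ticks = 8; W→S at t=2 → φ=10
RL: stance ticks = 8; W→S at t=7 → φ=5
RR: stance ticks = 8; W→S at t=4 → φ=8

duty=8 offsets: FL=6 FR=10 RL=5 RR=8


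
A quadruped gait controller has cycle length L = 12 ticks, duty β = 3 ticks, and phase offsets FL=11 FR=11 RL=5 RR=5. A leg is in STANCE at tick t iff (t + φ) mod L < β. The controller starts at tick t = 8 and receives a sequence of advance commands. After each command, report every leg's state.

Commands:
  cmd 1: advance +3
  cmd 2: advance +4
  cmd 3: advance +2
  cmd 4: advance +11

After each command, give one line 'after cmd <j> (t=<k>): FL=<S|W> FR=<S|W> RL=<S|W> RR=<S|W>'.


after cmd 1 (t=11): FL=W FR=W RL=W RR=W
after cmd 2 (t=15): FL=S FR=S RL=W RR=W
after cmd 3 (t=17): FL=W FR=W RL=W RR=W
after cmd 4 (t=28): FL=W FR=W RL=W RR=W

start t=8: FL=W FR=W RL=S RR=S
cmd 1: advance +3 → t=11, phase=(10,10,4,4) → FL=W FR=W RL=W RR=W
cmd 2: advance +4 → t=15, phase=(2,2,8,8) → FL=S FR=S RL=W RR=W
cmd 3: advance +2 → t=17, phase=(4,4,10,10) → FL=W FR=W RL=W RR=W
cmd 4: advance +11 → t=28, phase=(3,3,9,9) → FL=W FR=W RL=W RR=W


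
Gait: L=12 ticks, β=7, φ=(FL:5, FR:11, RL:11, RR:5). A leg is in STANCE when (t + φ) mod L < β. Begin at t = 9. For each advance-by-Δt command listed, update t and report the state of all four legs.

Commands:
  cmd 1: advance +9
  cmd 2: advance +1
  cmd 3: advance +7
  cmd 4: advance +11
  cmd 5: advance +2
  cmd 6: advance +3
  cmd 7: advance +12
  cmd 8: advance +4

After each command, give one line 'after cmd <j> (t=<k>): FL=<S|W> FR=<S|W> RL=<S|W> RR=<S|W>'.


after cmd 1 (t=18): FL=W FR=S RL=S RR=W
after cmd 2 (t=19): FL=S FR=S RL=S RR=S
after cmd 3 (t=26): FL=W FR=S RL=S RR=W
after cmd 4 (t=37): FL=S FR=S RL=S RR=S
after cmd 5 (t=39): FL=W FR=S RL=S RR=W
after cmd 6 (t=42): FL=W FR=S RL=S RR=W
after cmd 7 (t=54): FL=W FR=S RL=S RR=W
after cmd 8 (t=58): FL=S FR=W RL=W RR=S

start t=9: FL=S FR=W RL=W RR=S
cmd 1: advance +9 → t=18, phase=(11,5,5,11) → FL=W FR=S RL=S RR=W
cmd 2: advance +1 → t=19, phase=(0,6,6,0) → FL=S FR=S RL=S RR=S
cmd 3: advance +7 → t=26, phase=(7,1,1,7) → FL=W FR=S RL=S RR=W
cmd 4: advance +11 → t=37, phase=(6,0,0,6) → FL=S FR=S RL=S RR=S
cmd 5: advance +2 → t=39, phase=(8,2,2,8) → FL=W FR=S RL=S RR=W
cmd 6: advance +3 → t=42, phase=(11,5,5,11) → FL=W FR=S RL=S RR=W
cmd 7: advance +12 → t=54, phase=(11,5,5,11) → FL=W FR=S RL=S RR=W
cmd 8: advance +4 → t=58, phase=(3,9,9,3) → FL=S FR=W RL=W RR=S
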